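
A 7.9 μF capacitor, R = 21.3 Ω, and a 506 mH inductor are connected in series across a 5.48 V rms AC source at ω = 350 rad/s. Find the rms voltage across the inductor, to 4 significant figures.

5.224 V

X_L = ωL = 177.1 Ω
X_C = 1/(ωC) = 361.7 Ω
Net reactance X = X_L − X_C = -184.6 Ω
Z = 21.30 − j184.6 Ω
|Z| = √(21.30² + 184.6²) = 185.8 Ω
I = V/|Z| = 29.50 mA
V_L = I·|Z_L| = 0.02950 × 177.1 = 5.224 V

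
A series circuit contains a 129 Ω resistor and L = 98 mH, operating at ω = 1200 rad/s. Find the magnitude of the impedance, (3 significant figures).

175 Ω

X_L = ωL = 118 Ω
Z = 129 + j118 Ω
|Z| = √(129² + 118²) = 175 Ω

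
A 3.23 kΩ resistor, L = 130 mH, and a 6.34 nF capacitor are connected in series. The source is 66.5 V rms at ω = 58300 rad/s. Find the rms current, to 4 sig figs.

11.37 mA

X_L = ωL = 7579 Ω
X_C = 1/(ωC) = 2705 Ω
Net reactance X = X_L − X_C = 4874 Ω
Z = 3230 + j4874 Ω
|Z| = √(3230² + 4874²) = 5847 Ω
I = V/|Z| = 66.5/5847 = 11.37 mA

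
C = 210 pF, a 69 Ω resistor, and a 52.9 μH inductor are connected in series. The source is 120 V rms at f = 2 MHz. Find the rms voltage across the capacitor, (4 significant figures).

154.7 V

ω = 2πf = 1.257e+07 rad/s
X_L = ωL = 664.8 Ω
X_C = 1/(ωC) = 378.9 Ω
Net reactance X = X_L − X_C = 285.8 Ω
Z = 69.00 + j285.8 Ω
|Z| = √(69.00² + 285.8²) = 294.0 Ω
I = V/|Z| = 408.1 mA
V_C = I·|Z_C| = 0.4081 × 378.9 = 154.7 V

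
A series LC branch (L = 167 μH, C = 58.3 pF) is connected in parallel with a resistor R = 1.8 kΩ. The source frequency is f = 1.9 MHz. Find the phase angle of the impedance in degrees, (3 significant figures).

72.8°

ω = 2πf = 1.194e+07 rad/s
X_L = ωL = 1990 Ω
X_C = 1/(ωC) = 1440 Ω
Branch 1: Z₁ = R = 1800 Ω
Branch 2 (series LC): Z₂ = j(X_L − X_C) = j557 Ω
Parallel: Z = Z₁Z₂/(Z₁+Z₂), |Z| = 532 Ω, ∠Z = 72.8°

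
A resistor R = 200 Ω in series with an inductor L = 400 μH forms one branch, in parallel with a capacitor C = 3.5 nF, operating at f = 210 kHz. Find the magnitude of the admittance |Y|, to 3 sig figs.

3.03 mS

ω = 2πf = 1.319e+06 rad/s
X_L = ωL = 528 Ω
X_C = 1/(ωC) = 217 Ω
Branch 1 (R+jX_L): Z₁ = 200 + j528 Ω, |Z₁| = 564 Ω
Branch 2 (−jX_C): Z₂ = −j217 Ω
Parallel: Z = Z₁Z₂/(Z₁+Z₂), |Z| = 330 Ω, ∠Z = -78.0°
|Y| = 1/|Z| = 3.03 mS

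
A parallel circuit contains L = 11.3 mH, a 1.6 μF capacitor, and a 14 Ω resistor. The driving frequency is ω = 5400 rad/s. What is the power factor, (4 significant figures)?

X_L = ωL = 61.02 Ω
X_C = 1/(ωC) = 115.7 Ω
Parallel: admittances add. Y = 1/R + 1/(jωL) + jωC
Y = (0.07143 − j0.007748) S
|Y| = 0.07185 S → |Z| = 1/|Y| = 13.92 Ω, ∠Z = −∠Y = 6.191°
cos φ = cos(6.191°) = 0.9942

0.9942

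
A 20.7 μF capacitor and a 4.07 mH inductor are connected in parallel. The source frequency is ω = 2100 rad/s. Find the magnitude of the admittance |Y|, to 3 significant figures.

X_L = ωL = 8.55 Ω
X_C = 1/(ωC) = 23.0 Ω
Parallel: admittances add. Y = 1/(jωL) + jωC
Y = (0 − j0.0735) S
|Y| = 0.0735 S → |Z| = 1/|Y| = 13.6 Ω, ∠Z = −∠Y = 90.0°

73.5 mS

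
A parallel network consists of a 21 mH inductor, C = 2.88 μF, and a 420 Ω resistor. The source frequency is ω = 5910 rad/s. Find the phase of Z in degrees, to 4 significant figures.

X_L = ωL = 124.1 Ω
X_C = 1/(ωC) = 58.75 Ω
Parallel: admittances add. Y = 1/R + 1/(jωL) + jωC
Y = (0.002381 + j0.008963) S
|Y| = 0.009274 S → |Z| = 1/|Y| = 107.8 Ω, ∠Z = −∠Y = -75.12°

-75.12°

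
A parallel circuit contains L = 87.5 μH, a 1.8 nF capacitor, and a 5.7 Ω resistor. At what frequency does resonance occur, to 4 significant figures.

401.0 kHz

ω₀ = 1/√(LC) = 1/√(8.75e-05 × 1.8e-09) = 2.52e+06 rad/s
f₀ = ω₀/(2π) = 401.0 kHz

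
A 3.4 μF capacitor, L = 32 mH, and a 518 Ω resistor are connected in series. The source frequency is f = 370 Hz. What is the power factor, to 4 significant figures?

0.9950

ω = 2πf = 2325 rad/s
X_L = ωL = 74.39 Ω
X_C = 1/(ωC) = 126.5 Ω
Net reactance X = X_L − X_C = -52.12 Ω
Z = 518.0 − j52.12 Ω
|Z| = √(518.0² + 52.12²) = 520.6 Ω
∠Z = arctan(-52.12/518.0) = -5.746°
cos φ = cos(-5.746°) = 0.9950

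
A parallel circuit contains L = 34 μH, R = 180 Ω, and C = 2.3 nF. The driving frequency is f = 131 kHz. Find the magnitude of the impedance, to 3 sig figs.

29.2 Ω

ω = 2πf = 823100 rad/s
X_L = ωL = 28.0 Ω
X_C = 1/(ωC) = 528 Ω
Parallel: admittances add. Y = 1/R + 1/(jωL) + jωC
Y = (0.00556 − j0.0338) S
|Y| = 0.0343 S → |Z| = 1/|Y| = 29.2 Ω, ∠Z = −∠Y = 80.7°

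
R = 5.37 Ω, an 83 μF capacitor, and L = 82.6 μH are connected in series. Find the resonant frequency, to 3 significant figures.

ω₀ = 1/√(LC) = 1/√(8.26e-05 × 8.3e-05) = 12080 rad/s
f₀ = ω₀/(2π) = 1.92 kHz

1.92 kHz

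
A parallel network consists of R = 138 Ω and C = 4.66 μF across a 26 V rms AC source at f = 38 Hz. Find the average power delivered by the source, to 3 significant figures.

4.90 W

ω = 2πf = 238.8 rad/s
X_C = 1/(ωC) = 899 Ω
Parallel: admittances add. Y = 1/R + jωC
Y = (0.00725 + j0.00111) S
|Y| = 0.00733 S → |Z| = 1/|Y| = 136 Ω, ∠Z = −∠Y = -8.73°
I = V/|Z| = 191 mA
P = VI cos φ = 26 × 0.191 × cos(-8.73°) = 4.90 W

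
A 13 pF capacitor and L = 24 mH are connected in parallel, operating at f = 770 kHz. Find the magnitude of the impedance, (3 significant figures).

ω = 2πf = 4.838e+06 rad/s
X_L = ωL = 116000 Ω
X_C = 1/(ωC) = 15900 Ω
Parallel: admittances add. Y = 1/(jωL) + jωC
Y = (0 + j5.43e-05) S
|Y| = 5.43e-05 S → |Z| = 1/|Y| = 18400 Ω, ∠Z = −∠Y = -90.0°

18400 Ω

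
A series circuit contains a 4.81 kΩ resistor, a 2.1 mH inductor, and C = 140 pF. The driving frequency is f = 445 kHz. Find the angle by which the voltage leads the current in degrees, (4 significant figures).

ω = 2πf = 2.796e+06 rad/s
X_L = ωL = 5872 Ω
X_C = 1/(ωC) = 2555 Ω
Net reactance X = X_L − X_C = 3317 Ω
Z = 4810 + j3317 Ω
|Z| = √(4810² + 3317²) = 5843 Ω
∠Z = arctan(3317/4810) = 34.59°

34.59°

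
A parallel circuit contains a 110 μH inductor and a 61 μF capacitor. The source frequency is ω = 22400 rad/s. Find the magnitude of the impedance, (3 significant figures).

1.04 Ω

X_L = ωL = 2.46 Ω
X_C = 1/(ωC) = 0.732 Ω
Parallel: admittances add. Y = 1/(jωL) + jωC
Y = (0 + j0.961) S
|Y| = 0.961 S → |Z| = 1/|Y| = 1.04 Ω, ∠Z = −∠Y = -90.0°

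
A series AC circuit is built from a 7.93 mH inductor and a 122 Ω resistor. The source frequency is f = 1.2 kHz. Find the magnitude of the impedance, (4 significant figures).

135.9 Ω

ω = 2πf = 7540 rad/s
X_L = ωL = 59.79 Ω
Z = 122.0 + j59.79 Ω
|Z| = √(122.0² + 59.79²) = 135.9 Ω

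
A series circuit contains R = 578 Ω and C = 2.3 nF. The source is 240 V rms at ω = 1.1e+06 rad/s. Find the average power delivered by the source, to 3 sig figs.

67.9 W

X_C = 1/(ωC) = 395 Ω
Z = 578 − j395 Ω
|Z| = √(578² + 395²) = 700 Ω
∠Z = arctan(-395/578) = -34.4°
I = V/|Z| = 343 mA
P = VI cos φ = 240 × 0.343 × cos(-34.4°) = 67.9 W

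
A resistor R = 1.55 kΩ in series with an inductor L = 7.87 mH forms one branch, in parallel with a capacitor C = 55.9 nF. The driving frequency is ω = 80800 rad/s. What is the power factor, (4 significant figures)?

0.1277

X_L = ωL = 635.9 Ω
X_C = 1/(ωC) = 221.4 Ω
Branch 1 (R+jX_L): Z₁ = 1550 + j635.9 Ω, |Z₁| = 1675 Ω
Branch 2 (−jX_C): Z₂ = −j221.4 Ω
Parallel: Z = Z₁Z₂/(Z₁+Z₂), |Z| = 231.2 Ω, ∠Z = -82.67°
cos φ = cos(-82.67°) = 0.1277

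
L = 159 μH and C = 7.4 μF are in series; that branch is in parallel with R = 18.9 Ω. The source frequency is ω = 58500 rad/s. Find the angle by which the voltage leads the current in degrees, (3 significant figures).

X_L = ωL = 9.30 Ω
X_C = 1/(ωC) = 2.31 Ω
Branch 1: Z₁ = R = 18.9 Ω
Branch 2 (series LC): Z₂ = j(X_L − X_C) = j6.99 Ω
Parallel: Z = Z₁Z₂/(Z₁+Z₂), |Z| = 6.56 Ω, ∠Z = 69.7°

69.7°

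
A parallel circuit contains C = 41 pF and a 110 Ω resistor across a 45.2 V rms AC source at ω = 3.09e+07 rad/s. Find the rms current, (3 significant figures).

415 mA

X_C = 1/(ωC) = 789 Ω
Parallel: admittances add. Y = 1/R + jωC
Y = (0.00909 + j0.00127) S
|Y| = 0.00918 S → |Z| = 1/|Y| = 109 Ω, ∠Z = −∠Y = -7.93°
I = V/|Z| = 45.2/109 = 415 mA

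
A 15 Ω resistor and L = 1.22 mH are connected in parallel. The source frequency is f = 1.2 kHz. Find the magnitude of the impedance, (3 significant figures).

ω = 2πf = 7540 rad/s
X_L = ωL = 9.20 Ω
Parallel: admittances add. Y = 1/R + 1/(jωL)
Y = (0.0667 − j0.109) S
|Y| = 0.128 S → |Z| = 1/|Y| = 7.84 Ω, ∠Z = −∠Y = 58.5°

7.84 Ω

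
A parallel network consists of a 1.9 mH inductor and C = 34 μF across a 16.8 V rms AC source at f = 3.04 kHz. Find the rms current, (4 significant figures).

10.45 A

ω = 2πf = 19100 rad/s
X_L = ωL = 36.29 Ω
X_C = 1/(ωC) = 1.540 Ω
Parallel: admittances add. Y = 1/(jωL) + jωC
Y = (0 + j0.6219) S
|Y| = 0.6219 S → |Z| = 1/|Y| = 1.608 Ω, ∠Z = −∠Y = -90.00°
I = V/|Z| = 16.8/1.608 = 10.45 A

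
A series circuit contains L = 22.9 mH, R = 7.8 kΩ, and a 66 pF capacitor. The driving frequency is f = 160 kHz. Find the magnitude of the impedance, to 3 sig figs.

ω = 2πf = 1.005e+06 rad/s
X_L = ωL = 23000 Ω
X_C = 1/(ωC) = 15100 Ω
Net reactance X = X_L − X_C = 7950 Ω
Z = 7800 + j7950 Ω
|Z| = √(7800² + 7950²) = 11100 Ω

11100 Ω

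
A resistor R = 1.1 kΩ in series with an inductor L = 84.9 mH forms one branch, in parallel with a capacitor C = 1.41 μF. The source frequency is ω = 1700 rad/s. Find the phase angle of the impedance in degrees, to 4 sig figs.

-68.59°

X_L = ωL = 144.3 Ω
X_C = 1/(ωC) = 417.2 Ω
Branch 1 (R+jX_L): Z₁ = 1100 + j144.3 Ω, |Z₁| = 1109 Ω
Branch 2 (−jX_C): Z₂ = −j417.2 Ω
Parallel: Z = Z₁Z₂/(Z₁+Z₂), |Z| = 408.4 Ω, ∠Z = -68.59°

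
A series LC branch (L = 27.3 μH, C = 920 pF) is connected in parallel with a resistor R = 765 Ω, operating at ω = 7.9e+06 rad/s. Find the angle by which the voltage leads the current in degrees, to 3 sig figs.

84.2°

X_L = ωL = 216 Ω
X_C = 1/(ωC) = 138 Ω
Branch 1: Z₁ = R = 765 Ω
Branch 2 (series LC): Z₂ = j(X_L − X_C) = j78.1 Ω
Parallel: Z = Z₁Z₂/(Z₁+Z₂), |Z| = 77.7 Ω, ∠Z = 84.2°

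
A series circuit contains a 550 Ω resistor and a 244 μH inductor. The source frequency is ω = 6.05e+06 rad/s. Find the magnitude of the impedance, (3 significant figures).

1580 Ω

X_L = ωL = 1480 Ω
Z = 550 + j1480 Ω
|Z| = √(550² + 1480²) = 1580 Ω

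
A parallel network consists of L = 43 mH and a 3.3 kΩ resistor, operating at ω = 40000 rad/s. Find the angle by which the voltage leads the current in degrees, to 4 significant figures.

X_L = ωL = 1720 Ω
Parallel: admittances add. Y = 1/R + 1/(jωL)
Y = (0.0003030 − j0.0005814) S
|Y| = 0.0006556 S → |Z| = 1/|Y| = 1525 Ω, ∠Z = −∠Y = 62.47°

62.47°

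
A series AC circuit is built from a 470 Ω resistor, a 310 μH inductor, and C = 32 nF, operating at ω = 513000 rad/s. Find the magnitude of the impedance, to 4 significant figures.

480.1 Ω

X_L = ωL = 159.0 Ω
X_C = 1/(ωC) = 60.92 Ω
Net reactance X = X_L − X_C = 98.11 Ω
Z = 470.0 + j98.11 Ω
|Z| = √(470.0² + 98.11²) = 480.1 Ω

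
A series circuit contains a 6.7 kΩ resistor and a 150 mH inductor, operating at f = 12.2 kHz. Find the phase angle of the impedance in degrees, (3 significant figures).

59.8°

ω = 2πf = 76650 rad/s
X_L = ωL = 11500 Ω
Z = 6700 + j11500 Ω
|Z| = √(6700² + 11500²) = 13300 Ω
∠Z = arctan(11500/6700) = 59.8°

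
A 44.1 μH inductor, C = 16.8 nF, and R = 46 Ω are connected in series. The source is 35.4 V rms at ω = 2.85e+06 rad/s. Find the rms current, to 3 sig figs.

X_L = ωL = 126 Ω
X_C = 1/(ωC) = 20.9 Ω
Net reactance X = X_L − X_C = 105 Ω
Z = 46.0 + j105 Ω
|Z| = √(46.0² + 105²) = 114 Ω
I = V/|Z| = 35.4/114 = 309 mA

309 mA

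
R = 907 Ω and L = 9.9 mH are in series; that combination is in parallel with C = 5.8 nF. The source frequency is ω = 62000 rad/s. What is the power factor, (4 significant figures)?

0.9804

X_L = ωL = 613.8 Ω
X_C = 1/(ωC) = 2781 Ω
Branch 1 (R+jX_L): Z₁ = 907.0 + j613.8 Ω, |Z₁| = 1095 Ω
Branch 2 (−jX_C): Z₂ = −j2781 Ω
Parallel: Z = Z₁Z₂/(Z₁+Z₂), |Z| = 1296 Ω, ∠Z = 11.38°
cos φ = cos(11.38°) = 0.9804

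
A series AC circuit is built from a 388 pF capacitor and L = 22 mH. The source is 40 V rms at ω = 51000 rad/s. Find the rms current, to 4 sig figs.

809.5 μA

X_L = ωL = 1122 Ω
X_C = 1/(ωC) = 50540 Ω
Net reactance X = X_L − X_C = -49410 Ω
Z = − j49410 Ω
|Z| = √(0² + 49410²) = 49410 Ω
I = V/|Z| = 40/49410 = 809.5 μA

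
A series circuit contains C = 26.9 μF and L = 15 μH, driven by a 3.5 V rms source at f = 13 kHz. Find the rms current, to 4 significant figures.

ω = 2πf = 81680 rad/s
X_L = ωL = 1.225 Ω
X_C = 1/(ωC) = 0.4551 Ω
Net reactance X = X_L − X_C = 0.7701 Ω
Z = j0.7701 Ω
|Z| = √(0² + 0.7701²) = 0.7701 Ω
I = V/|Z| = 3.5/0.7701 = 4.545 A

4.545 A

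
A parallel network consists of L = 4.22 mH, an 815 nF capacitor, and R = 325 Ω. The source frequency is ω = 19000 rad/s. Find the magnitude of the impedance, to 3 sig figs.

232 Ω

X_L = ωL = 80.2 Ω
X_C = 1/(ωC) = 64.6 Ω
Parallel: admittances add. Y = 1/R + 1/(jωL) + jωC
Y = (0.00308 + j0.00301) S
|Y| = 0.00431 S → |Z| = 1/|Y| = 232 Ω, ∠Z = −∠Y = -44.4°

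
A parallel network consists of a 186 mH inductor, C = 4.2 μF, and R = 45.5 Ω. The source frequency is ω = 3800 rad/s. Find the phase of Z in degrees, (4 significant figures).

-33.50°

X_L = ωL = 706.8 Ω
X_C = 1/(ωC) = 62.66 Ω
Parallel: admittances add. Y = 1/R + 1/(jωL) + jωC
Y = (0.02198 + j0.01455) S
|Y| = 0.02636 S → |Z| = 1/|Y| = 37.94 Ω, ∠Z = −∠Y = -33.50°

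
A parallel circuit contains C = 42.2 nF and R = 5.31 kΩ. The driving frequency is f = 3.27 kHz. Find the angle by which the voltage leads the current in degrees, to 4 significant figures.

ω = 2πf = 20550 rad/s
X_C = 1/(ωC) = 1153 Ω
Parallel: admittances add. Y = 1/R + jωC
Y = (0.0001883 + j0.0008670) S
|Y| = 0.0008873 S → |Z| = 1/|Y| = 1127 Ω, ∠Z = −∠Y = -77.75°

-77.75°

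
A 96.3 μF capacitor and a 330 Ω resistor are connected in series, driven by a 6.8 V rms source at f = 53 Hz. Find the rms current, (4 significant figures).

ω = 2πf = 333.0 rad/s
X_C = 1/(ωC) = 31.18 Ω
Z = 330.0 − j31.18 Ω
|Z| = √(330.0² + 31.18²) = 331.5 Ω
I = V/|Z| = 6.8/331.5 = 20.51 mA

20.51 mA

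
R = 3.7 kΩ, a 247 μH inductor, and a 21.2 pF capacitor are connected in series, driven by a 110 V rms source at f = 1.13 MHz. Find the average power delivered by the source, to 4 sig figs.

1.191 W

ω = 2πf = 7.1e+06 rad/s
X_L = ωL = 1754 Ω
X_C = 1/(ωC) = 6644 Ω
Net reactance X = X_L − X_C = -4890 Ω
Z = 3700 − j4890 Ω
|Z| = √(3700² + 4890²) = 6132 Ω
∠Z = arctan(-4890/3700) = -52.89°
I = V/|Z| = 17.94 mA
P = VI cos φ = 110 × 0.01794 × cos(-52.89°) = 1.191 W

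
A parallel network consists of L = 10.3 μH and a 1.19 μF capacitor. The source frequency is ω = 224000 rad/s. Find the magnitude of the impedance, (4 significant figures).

5.993 Ω

X_L = ωL = 2.307 Ω
X_C = 1/(ωC) = 3.752 Ω
Parallel: admittances add. Y = 1/(jωL) + jωC
Y = (0 − j0.1669) S
|Y| = 0.1669 S → |Z| = 1/|Y| = 5.993 Ω, ∠Z = −∠Y = 90.00°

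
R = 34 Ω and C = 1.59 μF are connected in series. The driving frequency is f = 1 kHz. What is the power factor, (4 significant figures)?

ω = 2πf = 6283 rad/s
X_C = 1/(ωC) = 100.1 Ω
Z = 34.00 − j100.1 Ω
|Z| = √(34.00² + 100.1²) = 105.7 Ω
∠Z = arctan(-100.1/34.00) = -71.24°
cos φ = cos(-71.24°) = 0.3216

0.3216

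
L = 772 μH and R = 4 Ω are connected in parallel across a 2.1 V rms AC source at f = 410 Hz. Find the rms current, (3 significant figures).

ω = 2πf = 2576 rad/s
X_L = ωL = 1.99 Ω
Parallel: admittances add. Y = 1/R + 1/(jωL)
Y = (0.250 − j0.503) S
|Y| = 0.562 S → |Z| = 1/|Y| = 1.78 Ω, ∠Z = −∠Y = 63.6°
I = V/|Z| = 2.1/1.78 = 1.18 A

1.18 A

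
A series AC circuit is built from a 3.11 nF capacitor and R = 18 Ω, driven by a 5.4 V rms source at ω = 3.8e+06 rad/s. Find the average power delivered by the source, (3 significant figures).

70.1 mW

X_C = 1/(ωC) = 84.6 Ω
Z = 18.0 − j84.6 Ω
|Z| = √(18.0² + 84.6²) = 86.5 Ω
∠Z = arctan(-84.6/18.0) = -78.0°
I = V/|Z| = 62.4 mA
P = VI cos φ = 5.4 × 0.0624 × cos(-78.0°) = 70.1 mW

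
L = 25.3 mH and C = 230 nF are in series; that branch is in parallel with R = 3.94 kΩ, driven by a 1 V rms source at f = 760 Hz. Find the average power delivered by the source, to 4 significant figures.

253.8 μW

ω = 2πf = 4775 rad/s
X_L = ωL = 120.8 Ω
X_C = 1/(ωC) = 910.5 Ω
Branch 1: Z₁ = R = 3940 Ω
Branch 2 (series LC): Z₂ = j(X_L − X_C) = −j789.7 Ω
Parallel: Z = Z₁Z₂/(Z₁+Z₂), |Z| = 774.3 Ω, ∠Z = -78.67°
I = V/|Z| = 1.292 mA
P = VI cos φ = 1 × 0.001292 × cos(-78.67°) = 253.8 μW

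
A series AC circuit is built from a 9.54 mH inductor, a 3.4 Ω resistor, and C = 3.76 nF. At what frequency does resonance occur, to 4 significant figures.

26.57 kHz

ω₀ = 1/√(LC) = 1/√(0.00954 × 3.76e-09) = 167000 rad/s
f₀ = ω₀/(2π) = 26.57 kHz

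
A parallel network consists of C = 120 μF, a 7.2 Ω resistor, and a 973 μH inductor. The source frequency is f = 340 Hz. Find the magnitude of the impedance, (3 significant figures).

3.79 Ω

ω = 2πf = 2136 rad/s
X_L = ωL = 2.08 Ω
X_C = 1/(ωC) = 3.90 Ω
Parallel: admittances add. Y = 1/R + 1/(jωL) + jωC
Y = (0.139 − j0.225) S
|Y| = 0.264 S → |Z| = 1/|Y| = 3.79 Ω, ∠Z = −∠Y = 58.3°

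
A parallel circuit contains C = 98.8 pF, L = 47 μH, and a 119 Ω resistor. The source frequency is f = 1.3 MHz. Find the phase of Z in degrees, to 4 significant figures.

12.08°

ω = 2πf = 8.168e+06 rad/s
X_L = ωL = 383.9 Ω
X_C = 1/(ωC) = 1239 Ω
Parallel: admittances add. Y = 1/R + 1/(jωL) + jωC
Y = (0.008403 − j0.001798) S
|Y| = 0.008594 S → |Z| = 1/|Y| = 116.4 Ω, ∠Z = −∠Y = 12.08°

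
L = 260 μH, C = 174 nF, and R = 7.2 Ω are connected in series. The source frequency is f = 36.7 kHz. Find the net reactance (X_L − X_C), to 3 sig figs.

35.0 Ω

ω = 2πf = 230600 rad/s
X_L = ωL = 60.0 Ω
X_C = 1/(ωC) = 24.9 Ω
X = 60.0 − 24.9 = 35.0 Ω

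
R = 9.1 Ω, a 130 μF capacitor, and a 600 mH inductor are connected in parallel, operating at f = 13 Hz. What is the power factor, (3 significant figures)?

0.996

ω = 2πf = 81.68 rad/s
X_L = ωL = 49.0 Ω
X_C = 1/(ωC) = 94.2 Ω
Parallel: admittances add. Y = 1/R + 1/(jωL) + jωC
Y = (0.110 − j0.00979) S
|Y| = 0.110 S → |Z| = 1/|Y| = 9.06 Ω, ∠Z = −∠Y = 5.09°
cos φ = cos(5.09°) = 0.996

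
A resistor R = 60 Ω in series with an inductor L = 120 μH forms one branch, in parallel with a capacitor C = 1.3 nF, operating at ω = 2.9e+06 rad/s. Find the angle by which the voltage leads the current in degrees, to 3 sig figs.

X_L = ωL = 348 Ω
X_C = 1/(ωC) = 265 Ω
Branch 1 (R+jX_L): Z₁ = 60.0 + j348 Ω, |Z₁| = 353 Ω
Branch 2 (−jX_C): Z₂ = −j265 Ω
Parallel: Z = Z₁Z₂/(Z₁+Z₂), |Z| = 916 Ω, ∠Z = -63.8°

-63.8°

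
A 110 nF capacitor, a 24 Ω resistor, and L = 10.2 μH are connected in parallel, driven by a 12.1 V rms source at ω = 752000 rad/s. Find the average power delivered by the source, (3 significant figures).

X_L = ωL = 7.67 Ω
X_C = 1/(ωC) = 12.1 Ω
Parallel: admittances add. Y = 1/R + 1/(jωL) + jωC
Y = (0.0417 − j0.0477) S
|Y| = 0.0633 S → |Z| = 1/|Y| = 15.8 Ω, ∠Z = −∠Y = 48.8°
I = V/|Z| = 766 mA
P = VI cos φ = 12.1 × 0.766 × cos(48.8°) = 6.10 W

6.10 W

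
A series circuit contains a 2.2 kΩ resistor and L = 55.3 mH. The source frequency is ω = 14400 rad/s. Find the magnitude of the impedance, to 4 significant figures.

2340 Ω

X_L = ωL = 796.3 Ω
Z = 2200 + j796.3 Ω
|Z| = √(2200² + 796.3²) = 2340 Ω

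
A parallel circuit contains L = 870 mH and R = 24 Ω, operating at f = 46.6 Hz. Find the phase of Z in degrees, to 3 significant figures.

ω = 2πf = 292.8 rad/s
X_L = ωL = 255 Ω
Parallel: admittances add. Y = 1/R + 1/(jωL)
Y = (0.0417 − j0.00393) S
|Y| = 0.0419 S → |Z| = 1/|Y| = 23.9 Ω, ∠Z = −∠Y = 5.38°

5.38°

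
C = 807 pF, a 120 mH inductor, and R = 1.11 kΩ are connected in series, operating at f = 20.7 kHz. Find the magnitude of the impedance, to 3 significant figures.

6180 Ω

ω = 2πf = 130100 rad/s
X_L = ωL = 15600 Ω
X_C = 1/(ωC) = 9530 Ω
Net reactance X = X_L − X_C = 6080 Ω
Z = 1110 + j6080 Ω
|Z| = √(1110² + 6080²) = 6180 Ω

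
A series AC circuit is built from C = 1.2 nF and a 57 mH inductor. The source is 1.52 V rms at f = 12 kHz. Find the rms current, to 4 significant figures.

225.0 μA

ω = 2πf = 75400 rad/s
X_L = ωL = 4298 Ω
X_C = 1/(ωC) = 11050 Ω
Net reactance X = X_L − X_C = -6755 Ω
Z = − j6755 Ω
|Z| = √(0² + 6755²) = 6755 Ω
I = V/|Z| = 1.52/6755 = 225.0 μA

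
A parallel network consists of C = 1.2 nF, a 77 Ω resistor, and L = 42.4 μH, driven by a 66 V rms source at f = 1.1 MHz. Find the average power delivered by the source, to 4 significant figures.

ω = 2πf = 6.912e+06 rad/s
X_L = ωL = 293.0 Ω
X_C = 1/(ωC) = 120.6 Ω
Parallel: admittances add. Y = 1/R + 1/(jωL) + jωC
Y = (0.01299 + j0.004881) S
|Y| = 0.01387 S → |Z| = 1/|Y| = 72.08 Ω, ∠Z = −∠Y = -20.60°
I = V/|Z| = 915.7 mA
P = VI cos φ = 66 × 0.9157 × cos(-20.60°) = 56.57 W

56.57 W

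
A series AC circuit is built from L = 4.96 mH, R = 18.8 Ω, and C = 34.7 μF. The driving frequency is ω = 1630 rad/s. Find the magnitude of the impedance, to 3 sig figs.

X_L = ωL = 8.08 Ω
X_C = 1/(ωC) = 17.7 Ω
Net reactance X = X_L − X_C = -9.60 Ω
Z = 18.8 − j9.60 Ω
|Z| = √(18.8² + 9.60²) = 21.1 Ω

21.1 Ω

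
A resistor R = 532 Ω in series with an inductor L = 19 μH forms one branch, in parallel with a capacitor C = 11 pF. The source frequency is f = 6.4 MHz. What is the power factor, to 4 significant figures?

ω = 2πf = 4.021e+07 rad/s
X_L = ωL = 764.0 Ω
X_C = 1/(ωC) = 2261 Ω
Branch 1 (R+jX_L): Z₁ = 532.0 + j764.0 Ω, |Z₁| = 931.0 Ω
Branch 2 (−jX_C): Z₂ = −j2261 Ω
Parallel: Z = Z₁Z₂/(Z₁+Z₂), |Z| = 1325 Ω, ∠Z = 35.58°
cos φ = cos(35.58°) = 0.8133

0.8133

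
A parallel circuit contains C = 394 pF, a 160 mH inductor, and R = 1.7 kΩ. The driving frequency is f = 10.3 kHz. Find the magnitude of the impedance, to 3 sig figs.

1690 Ω

ω = 2πf = 64720 rad/s
X_L = ωL = 10400 Ω
X_C = 1/(ωC) = 39200 Ω
Parallel: admittances add. Y = 1/R + 1/(jωL) + jωC
Y = (0.000588 − j7.11e-05) S
|Y| = 0.000593 S → |Z| = 1/|Y| = 1690 Ω, ∠Z = −∠Y = 6.89°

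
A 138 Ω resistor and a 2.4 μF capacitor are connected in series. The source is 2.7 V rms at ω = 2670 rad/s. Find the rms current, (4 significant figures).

X_C = 1/(ωC) = 156.1 Ω
Z = 138.0 − j156.1 Ω
|Z| = √(138.0² + 156.1²) = 208.3 Ω
I = V/|Z| = 2.7/208.3 = 12.96 mA

12.96 mA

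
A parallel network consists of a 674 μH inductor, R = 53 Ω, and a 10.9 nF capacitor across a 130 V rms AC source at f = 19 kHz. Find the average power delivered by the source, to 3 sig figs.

ω = 2πf = 119400 rad/s
X_L = ωL = 80.5 Ω
X_C = 1/(ωC) = 768 Ω
Parallel: admittances add. Y = 1/R + 1/(jωL) + jωC
Y = (0.0189 − j0.0111) S
|Y| = 0.0219 S → |Z| = 1/|Y| = 45.7 Ω, ∠Z = −∠Y = 30.5°
I = V/|Z| = 2.85 A
P = VI cos φ = 130 × 2.85 × cos(30.5°) = 319 W

319 W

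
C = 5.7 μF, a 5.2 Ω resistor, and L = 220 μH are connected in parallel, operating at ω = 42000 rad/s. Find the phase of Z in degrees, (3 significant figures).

X_L = ωL = 9.24 Ω
X_C = 1/(ωC) = 4.18 Ω
Parallel: admittances add. Y = 1/R + 1/(jωL) + jωC
Y = (0.192 + j0.131) S
|Y| = 0.233 S → |Z| = 1/|Y| = 4.30 Ω, ∠Z = −∠Y = -34.3°

-34.3°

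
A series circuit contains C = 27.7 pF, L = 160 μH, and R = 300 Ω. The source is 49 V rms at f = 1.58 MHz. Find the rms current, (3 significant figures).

ω = 2πf = 9.927e+06 rad/s
X_L = ωL = 1590 Ω
X_C = 1/(ωC) = 3640 Ω
Net reactance X = X_L − X_C = -2050 Ω
Z = 300 − j2050 Ω
|Z| = √(300² + 2050²) = 2070 Ω
I = V/|Z| = 49/2070 = 23.7 mA

23.7 mA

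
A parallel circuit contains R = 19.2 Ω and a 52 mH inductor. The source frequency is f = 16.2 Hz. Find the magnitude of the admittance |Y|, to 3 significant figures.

ω = 2πf = 101.8 rad/s
X_L = ωL = 5.29 Ω
Parallel: admittances add. Y = 1/R + 1/(jωL)
Y = (0.0521 − j0.189) S
|Y| = 0.196 S → |Z| = 1/|Y| = 5.10 Ω, ∠Z = −∠Y = 74.6°

196 mS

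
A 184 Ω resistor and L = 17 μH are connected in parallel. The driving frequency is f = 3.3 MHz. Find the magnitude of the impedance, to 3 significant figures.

163 Ω

ω = 2πf = 2.073e+07 rad/s
X_L = ωL = 352 Ω
Parallel: admittances add. Y = 1/R + 1/(jωL)
Y = (0.00543 − j0.00284) S
|Y| = 0.00613 S → |Z| = 1/|Y| = 163 Ω, ∠Z = −∠Y = 27.6°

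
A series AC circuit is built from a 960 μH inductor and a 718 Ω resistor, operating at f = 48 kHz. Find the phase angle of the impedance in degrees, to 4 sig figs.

21.96°

ω = 2πf = 301600 rad/s
X_L = ωL = 289.5 Ω
Z = 718.0 + j289.5 Ω
|Z| = √(718.0² + 289.5²) = 774.2 Ω
∠Z = arctan(289.5/718.0) = 21.96°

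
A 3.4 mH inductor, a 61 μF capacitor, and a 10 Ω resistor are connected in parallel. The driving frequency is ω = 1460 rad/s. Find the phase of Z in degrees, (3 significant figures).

48.3°

X_L = ωL = 4.96 Ω
X_C = 1/(ωC) = 11.2 Ω
Parallel: admittances add. Y = 1/R + 1/(jωL) + jωC
Y = (0.100 − j0.112) S
|Y| = 0.150 S → |Z| = 1/|Y| = 6.65 Ω, ∠Z = −∠Y = 48.3°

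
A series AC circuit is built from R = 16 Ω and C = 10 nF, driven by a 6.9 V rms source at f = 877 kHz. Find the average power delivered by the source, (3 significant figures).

1.30 W

ω = 2πf = 5.51e+06 rad/s
X_C = 1/(ωC) = 18.1 Ω
Z = 16.0 − j18.1 Ω
|Z| = √(16.0² + 18.1²) = 24.2 Ω
∠Z = arctan(-18.1/16.0) = -48.6°
I = V/|Z| = 285 mA
P = VI cos φ = 6.9 × 0.285 × cos(-48.6°) = 1.30 W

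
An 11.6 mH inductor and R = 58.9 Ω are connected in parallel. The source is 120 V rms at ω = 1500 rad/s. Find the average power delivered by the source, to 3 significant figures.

X_L = ωL = 17.4 Ω
Parallel: admittances add. Y = 1/R + 1/(jωL)
Y = (0.0170 − j0.0575) S
|Y| = 0.0599 S → |Z| = 1/|Y| = 16.7 Ω, ∠Z = −∠Y = 73.5°
I = V/|Z| = 7.19 A
P = VI cos φ = 120 × 7.19 × cos(73.5°) = 244 W

244 W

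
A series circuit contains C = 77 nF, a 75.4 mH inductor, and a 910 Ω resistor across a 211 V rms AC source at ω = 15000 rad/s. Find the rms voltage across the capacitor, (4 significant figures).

192.7 V

X_L = ωL = 1131 Ω
X_C = 1/(ωC) = 865.8 Ω
Net reactance X = X_L − X_C = 265.2 Ω
Z = 910.0 + j265.2 Ω
|Z| = √(910.0² + 265.2²) = 947.9 Ω
I = V/|Z| = 222.6 mA
V_C = I·|Z_C| = 0.2226 × 865.8 = 192.7 V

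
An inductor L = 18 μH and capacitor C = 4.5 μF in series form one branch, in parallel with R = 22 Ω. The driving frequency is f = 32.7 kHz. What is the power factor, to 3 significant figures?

ω = 2πf = 205500 rad/s
X_L = ωL = 3.70 Ω
X_C = 1/(ωC) = 1.08 Ω
Branch 1: Z₁ = R = 22.0 Ω
Branch 2 (series LC): Z₂ = j(X_L − X_C) = j2.62 Ω
Parallel: Z = Z₁Z₂/(Z₁+Z₂), |Z| = 2.60 Ω, ∠Z = 83.2°
cos φ = cos(83.2°) = 0.118

0.118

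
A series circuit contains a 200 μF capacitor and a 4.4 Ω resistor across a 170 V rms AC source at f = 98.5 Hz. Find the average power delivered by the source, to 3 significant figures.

1.50 kW

ω = 2πf = 618.9 rad/s
X_C = 1/(ωC) = 8.08 Ω
Z = 4.40 − j8.08 Ω
|Z| = √(4.40² + 8.08²) = 9.20 Ω
∠Z = arctan(-8.08/4.40) = -61.4°
I = V/|Z| = 18.5 A
P = VI cos φ = 170 × 18.5 × cos(-61.4°) = 1.50 kW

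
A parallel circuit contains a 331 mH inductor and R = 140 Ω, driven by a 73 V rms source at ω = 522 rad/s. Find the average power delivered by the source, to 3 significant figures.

38.1 W

X_L = ωL = 173 Ω
Parallel: admittances add. Y = 1/R + 1/(jωL)
Y = (0.00714 − j0.00579) S
|Y| = 0.00919 S → |Z| = 1/|Y| = 109 Ω, ∠Z = −∠Y = 39.0°
I = V/|Z| = 671 mA
P = VI cos φ = 73 × 0.671 × cos(39.0°) = 38.1 W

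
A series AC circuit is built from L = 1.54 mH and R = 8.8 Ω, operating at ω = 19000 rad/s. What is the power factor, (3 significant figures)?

0.288

X_L = ωL = 29.3 Ω
Z = 8.80 + j29.3 Ω
|Z| = √(8.80² + 29.3²) = 30.6 Ω
∠Z = arctan(29.3/8.80) = 73.3°
cos φ = cos(73.3°) = 0.288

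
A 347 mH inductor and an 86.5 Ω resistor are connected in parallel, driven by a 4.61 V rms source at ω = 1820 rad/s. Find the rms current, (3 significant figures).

53.8 mA

X_L = ωL = 632 Ω
Parallel: admittances add. Y = 1/R + 1/(jωL)
Y = (0.0116 − j0.00158) S
|Y| = 0.0117 S → |Z| = 1/|Y| = 85.7 Ω, ∠Z = −∠Y = 7.80°
I = V/|Z| = 4.61/85.7 = 53.8 mA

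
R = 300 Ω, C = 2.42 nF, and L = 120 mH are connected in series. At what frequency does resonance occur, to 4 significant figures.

9.339 kHz

ω₀ = 1/√(LC) = 1/√(0.12 × 2.42e-09) = 58680 rad/s
f₀ = ω₀/(2π) = 9.339 kHz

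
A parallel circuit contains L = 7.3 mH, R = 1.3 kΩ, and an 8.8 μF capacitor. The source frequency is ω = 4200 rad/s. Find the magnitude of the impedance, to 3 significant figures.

227 Ω

X_L = ωL = 30.7 Ω
X_C = 1/(ωC) = 27.1 Ω
Parallel: admittances add. Y = 1/R + 1/(jωL) + jωC
Y = (0.000769 + j0.00434) S
|Y| = 0.00441 S → |Z| = 1/|Y| = 227 Ω, ∠Z = −∠Y = -80.0°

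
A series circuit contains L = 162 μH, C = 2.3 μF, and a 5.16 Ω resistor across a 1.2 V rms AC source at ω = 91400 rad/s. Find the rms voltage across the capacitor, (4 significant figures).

0.5053 V

X_L = ωL = 14.81 Ω
X_C = 1/(ωC) = 4.757 Ω
Net reactance X = X_L − X_C = 10.05 Ω
Z = 5.160 + j10.05 Ω
|Z| = √(5.160² + 10.05²) = 11.30 Ω
I = V/|Z| = 106.2 mA
V_C = I·|Z_C| = 0.1062 × 4.757 = 0.5053 V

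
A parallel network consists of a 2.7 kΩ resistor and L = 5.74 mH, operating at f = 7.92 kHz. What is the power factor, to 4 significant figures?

0.1052

ω = 2πf = 49760 rad/s
X_L = ωL = 285.6 Ω
Parallel: admittances add. Y = 1/R + 1/(jωL)
Y = (0.0003704 − j0.003501) S
|Y| = 0.003520 S → |Z| = 1/|Y| = 284.1 Ω, ∠Z = −∠Y = 83.96°
cos φ = cos(83.96°) = 0.1052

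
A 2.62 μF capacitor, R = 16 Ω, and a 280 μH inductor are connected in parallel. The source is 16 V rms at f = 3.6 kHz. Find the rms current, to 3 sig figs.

1.87 A

ω = 2πf = 22620 rad/s
X_L = ωL = 6.33 Ω
X_C = 1/(ωC) = 16.9 Ω
Parallel: admittances add. Y = 1/R + 1/(jωL) + jωC
Y = (0.0625 − j0.0986) S
|Y| = 0.117 S → |Z| = 1/|Y| = 8.56 Ω, ∠Z = −∠Y = 57.6°
I = V/|Z| = 16/8.56 = 1.87 A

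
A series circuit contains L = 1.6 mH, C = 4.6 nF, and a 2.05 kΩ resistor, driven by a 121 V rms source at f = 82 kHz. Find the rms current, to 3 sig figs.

57.9 mA

ω = 2πf = 515200 rad/s
X_L = ωL = 824 Ω
X_C = 1/(ωC) = 422 Ω
Net reactance X = X_L − X_C = 402 Ω
Z = 2050 + j402 Ω
|Z| = √(2050² + 402²) = 2090 Ω
I = V/|Z| = 121/2090 = 57.9 mA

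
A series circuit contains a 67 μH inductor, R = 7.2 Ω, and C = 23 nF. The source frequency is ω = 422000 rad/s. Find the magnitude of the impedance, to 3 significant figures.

X_L = ωL = 28.3 Ω
X_C = 1/(ωC) = 103 Ω
Net reactance X = X_L − X_C = -74.8 Ω
Z = 7.20 − j74.8 Ω
|Z| = √(7.20² + 74.8²) = 75.1 Ω

75.1 Ω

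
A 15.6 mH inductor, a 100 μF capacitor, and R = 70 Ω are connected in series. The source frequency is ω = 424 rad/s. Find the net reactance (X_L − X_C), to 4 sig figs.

X_L = ωL = 6.614 Ω
X_C = 1/(ωC) = 23.58 Ω
X = 6.614 − 23.58 = -16.97 Ω

-16.97 Ω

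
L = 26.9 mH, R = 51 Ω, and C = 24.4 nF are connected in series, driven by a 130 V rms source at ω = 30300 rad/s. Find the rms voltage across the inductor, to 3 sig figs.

X_L = ωL = 815 Ω
X_C = 1/(ωC) = 1350 Ω
Net reactance X = X_L − X_C = -538 Ω
Z = 51.0 − j538 Ω
|Z| = √(51.0² + 538²) = 540 Ω
I = V/|Z| = 241 mA
V_L = I·|Z_L| = 0.241 × 815 = 196 V

196 V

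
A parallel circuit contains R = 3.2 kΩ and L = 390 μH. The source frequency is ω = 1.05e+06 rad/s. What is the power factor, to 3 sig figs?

X_L = ωL = 410 Ω
Parallel: admittances add. Y = 1/R + 1/(jωL)
Y = (0.000313 − j0.00244) S
|Y| = 0.00246 S → |Z| = 1/|Y| = 406 Ω, ∠Z = −∠Y = 82.7°
cos φ = cos(82.7°) = 0.127

0.127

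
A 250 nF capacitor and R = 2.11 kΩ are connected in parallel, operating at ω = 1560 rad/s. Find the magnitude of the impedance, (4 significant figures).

1629 Ω

X_C = 1/(ωC) = 2564 Ω
Parallel: admittances add. Y = 1/R + jωC
Y = (0.0004739 + j0.0003900) S
|Y| = 0.0006138 S → |Z| = 1/|Y| = 1629 Ω, ∠Z = −∠Y = -39.45°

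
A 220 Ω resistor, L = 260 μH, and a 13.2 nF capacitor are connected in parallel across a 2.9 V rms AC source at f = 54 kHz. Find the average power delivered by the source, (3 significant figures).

ω = 2πf = 339300 rad/s
X_L = ωL = 88.2 Ω
X_C = 1/(ωC) = 223 Ω
Parallel: admittances add. Y = 1/R + 1/(jωL) + jωC
Y = (0.00455 − j0.00686) S
|Y| = 0.00823 S → |Z| = 1/|Y| = 122 Ω, ∠Z = −∠Y = 56.5°
I = V/|Z| = 23.9 mA
P = VI cos φ = 2.9 × 0.0239 × cos(56.5°) = 38.2 mW

38.2 mW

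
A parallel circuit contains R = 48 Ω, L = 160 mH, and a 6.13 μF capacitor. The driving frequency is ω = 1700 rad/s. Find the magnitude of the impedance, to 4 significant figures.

45.67 Ω

X_L = ωL = 272.0 Ω
X_C = 1/(ωC) = 95.96 Ω
Parallel: admittances add. Y = 1/R + 1/(jωL) + jωC
Y = (0.02083 + j0.006745) S
|Y| = 0.02190 S → |Z| = 1/|Y| = 45.67 Ω, ∠Z = −∠Y = -17.94°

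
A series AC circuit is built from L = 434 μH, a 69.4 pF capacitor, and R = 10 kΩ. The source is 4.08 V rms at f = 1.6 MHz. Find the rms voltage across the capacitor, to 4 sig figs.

0.5612 V

ω = 2πf = 1.005e+07 rad/s
X_L = ωL = 4363 Ω
X_C = 1/(ωC) = 1433 Ω
Net reactance X = X_L − X_C = 2930 Ω
Z = 10000 + j2930 Ω
|Z| = √(10000² + 2930²) = 10420 Ω
I = V/|Z| = 391.5 μA
V_C = I·|Z_C| = 0.0003915 × 1433 = 0.5612 V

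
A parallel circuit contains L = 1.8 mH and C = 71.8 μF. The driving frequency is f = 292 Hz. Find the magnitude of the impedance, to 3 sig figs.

ω = 2πf = 1835 rad/s
X_L = ωL = 3.30 Ω
X_C = 1/(ωC) = 7.59 Ω
Parallel: admittances add. Y = 1/(jωL) + jωC
Y = (0 − j0.171) S
|Y| = 0.171 S → |Z| = 1/|Y| = 5.85 Ω, ∠Z = −∠Y = 90.0°

5.85 Ω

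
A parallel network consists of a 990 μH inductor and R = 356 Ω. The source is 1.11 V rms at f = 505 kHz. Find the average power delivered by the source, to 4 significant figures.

ω = 2πf = 3.173e+06 rad/s
X_L = ωL = 3141 Ω
Parallel: admittances add. Y = 1/R + 1/(jωL)
Y = (0.002809 − j0.0003183) S
|Y| = 0.002827 S → |Z| = 1/|Y| = 353.7 Ω, ∠Z = −∠Y = 6.466°
I = V/|Z| = 3.138 mA
P = VI cos φ = 1.11 × 0.003138 × cos(6.466°) = 3.461 mW

3.461 mW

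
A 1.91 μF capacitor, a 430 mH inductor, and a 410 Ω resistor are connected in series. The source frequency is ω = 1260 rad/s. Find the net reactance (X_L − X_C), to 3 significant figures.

X_L = ωL = 542 Ω
X_C = 1/(ωC) = 416 Ω
X = 542 − 416 = 126 Ω

126 Ω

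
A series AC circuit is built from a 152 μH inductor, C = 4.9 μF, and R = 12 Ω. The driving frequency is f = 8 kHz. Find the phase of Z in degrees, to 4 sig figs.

16.61°

ω = 2πf = 50270 rad/s
X_L = ωL = 7.640 Ω
X_C = 1/(ωC) = 4.060 Ω
Net reactance X = X_L − X_C = 3.580 Ω
Z = 12.00 + j3.580 Ω
|Z| = √(12.00² + 3.580²) = 12.52 Ω
∠Z = arctan(3.580/12.00) = 16.61°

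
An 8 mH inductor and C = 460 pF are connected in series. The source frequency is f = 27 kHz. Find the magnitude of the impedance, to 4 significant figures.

ω = 2πf = 169600 rad/s
X_L = ωL = 1357 Ω
X_C = 1/(ωC) = 12810 Ω
Net reactance X = X_L − X_C = -11460 Ω
Z = − j11460 Ω
|Z| = √(0² + 11460²) = 11460 Ω

11460 Ω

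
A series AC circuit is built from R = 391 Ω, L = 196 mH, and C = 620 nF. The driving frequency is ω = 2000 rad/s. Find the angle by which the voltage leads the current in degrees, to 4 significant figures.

X_L = ωL = 392.0 Ω
X_C = 1/(ωC) = 806.5 Ω
Net reactance X = X_L − X_C = -414.5 Ω
Z = 391.0 − j414.5 Ω
|Z| = √(391.0² + 414.5²) = 569.8 Ω
∠Z = arctan(-414.5/391.0) = -46.67°

-46.67°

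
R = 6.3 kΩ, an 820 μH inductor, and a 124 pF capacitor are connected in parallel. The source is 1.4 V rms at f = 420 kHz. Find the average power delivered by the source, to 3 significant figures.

ω = 2πf = 2.639e+06 rad/s
X_L = ωL = 2160 Ω
X_C = 1/(ωC) = 3060 Ω
Parallel: admittances add. Y = 1/R + 1/(jωL) + jωC
Y = (0.000159 − j0.000135) S
|Y| = 0.000208 S → |Z| = 1/|Y| = 4800 Ω, ∠Z = −∠Y = 40.4°
I = V/|Z| = 292 μA
P = VI cos φ = 1.4 × 0.000292 × cos(40.4°) = 311 μW

311 μW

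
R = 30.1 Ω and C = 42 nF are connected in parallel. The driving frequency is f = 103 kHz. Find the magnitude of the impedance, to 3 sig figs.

ω = 2πf = 647200 rad/s
X_C = 1/(ωC) = 36.8 Ω
Parallel: admittances add. Y = 1/R + jωC
Y = (0.0332 + j0.0272) S
|Y| = 0.0429 S → |Z| = 1/|Y| = 23.3 Ω, ∠Z = −∠Y = -39.3°

23.3 Ω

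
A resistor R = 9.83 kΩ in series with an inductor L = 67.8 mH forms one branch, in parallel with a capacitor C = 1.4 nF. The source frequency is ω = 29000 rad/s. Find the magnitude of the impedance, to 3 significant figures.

9990 Ω

X_L = ωL = 1970 Ω
X_C = 1/(ωC) = 24600 Ω
Branch 1 (R+jX_L): Z₁ = 9830 + j1970 Ω, |Z₁| = 10000 Ω
Branch 2 (−jX_C): Z₂ = −j24600 Ω
Parallel: Z = Z₁Z₂/(Z₁+Z₂), |Z| = 9990 Ω, ∠Z = -12.1°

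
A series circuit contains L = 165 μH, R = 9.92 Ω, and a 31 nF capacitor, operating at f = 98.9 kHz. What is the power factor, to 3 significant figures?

0.192

ω = 2πf = 621400 rad/s
X_L = ωL = 103 Ω
X_C = 1/(ωC) = 51.9 Ω
Net reactance X = X_L − X_C = 50.6 Ω
Z = 9.92 + j50.6 Ω
|Z| = √(9.92² + 50.6²) = 51.6 Ω
∠Z = arctan(50.6/9.92) = 78.9°
cos φ = cos(78.9°) = 0.192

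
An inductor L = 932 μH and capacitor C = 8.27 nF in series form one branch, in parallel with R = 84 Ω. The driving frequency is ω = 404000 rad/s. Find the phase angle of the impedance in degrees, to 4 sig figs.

X_L = ωL = 376.5 Ω
X_C = 1/(ωC) = 299.3 Ω
Branch 1: Z₁ = R = 84.00 Ω
Branch 2 (series LC): Z₂ = j(X_L − X_C) = j77.22 Ω
Parallel: Z = Z₁Z₂/(Z₁+Z₂), |Z| = 56.85 Ω, ∠Z = 47.41°

47.41°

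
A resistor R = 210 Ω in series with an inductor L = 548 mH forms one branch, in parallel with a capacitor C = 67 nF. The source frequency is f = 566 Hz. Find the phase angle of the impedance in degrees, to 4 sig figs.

78.51°

ω = 2πf = 3556 rad/s
X_L = ωL = 1949 Ω
X_C = 1/(ωC) = 4197 Ω
Branch 1 (R+jX_L): Z₁ = 210.0 + j1949 Ω, |Z₁| = 1960 Ω
Branch 2 (−jX_C): Z₂ = −j4197 Ω
Parallel: Z = Z₁Z₂/(Z₁+Z₂), |Z| = 3643 Ω, ∠Z = 78.51°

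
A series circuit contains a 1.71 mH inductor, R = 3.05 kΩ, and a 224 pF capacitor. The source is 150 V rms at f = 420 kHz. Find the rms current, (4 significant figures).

ω = 2πf = 2.639e+06 rad/s
X_L = ωL = 4513 Ω
X_C = 1/(ωC) = 1692 Ω
Net reactance X = X_L − X_C = 2821 Ω
Z = 3050 + j2821 Ω
|Z| = √(3050² + 2821²) = 4155 Ω
I = V/|Z| = 150/4155 = 36.11 mA

36.11 mA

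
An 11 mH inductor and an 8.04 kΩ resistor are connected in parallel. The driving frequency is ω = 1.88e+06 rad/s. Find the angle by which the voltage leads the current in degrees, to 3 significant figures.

X_L = ωL = 20700 Ω
Parallel: admittances add. Y = 1/R + 1/(jωL)
Y = (0.000124 − j4.84e-05) S
|Y| = 0.000133 S → |Z| = 1/|Y| = 7490 Ω, ∠Z = −∠Y = 21.2°

21.2°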